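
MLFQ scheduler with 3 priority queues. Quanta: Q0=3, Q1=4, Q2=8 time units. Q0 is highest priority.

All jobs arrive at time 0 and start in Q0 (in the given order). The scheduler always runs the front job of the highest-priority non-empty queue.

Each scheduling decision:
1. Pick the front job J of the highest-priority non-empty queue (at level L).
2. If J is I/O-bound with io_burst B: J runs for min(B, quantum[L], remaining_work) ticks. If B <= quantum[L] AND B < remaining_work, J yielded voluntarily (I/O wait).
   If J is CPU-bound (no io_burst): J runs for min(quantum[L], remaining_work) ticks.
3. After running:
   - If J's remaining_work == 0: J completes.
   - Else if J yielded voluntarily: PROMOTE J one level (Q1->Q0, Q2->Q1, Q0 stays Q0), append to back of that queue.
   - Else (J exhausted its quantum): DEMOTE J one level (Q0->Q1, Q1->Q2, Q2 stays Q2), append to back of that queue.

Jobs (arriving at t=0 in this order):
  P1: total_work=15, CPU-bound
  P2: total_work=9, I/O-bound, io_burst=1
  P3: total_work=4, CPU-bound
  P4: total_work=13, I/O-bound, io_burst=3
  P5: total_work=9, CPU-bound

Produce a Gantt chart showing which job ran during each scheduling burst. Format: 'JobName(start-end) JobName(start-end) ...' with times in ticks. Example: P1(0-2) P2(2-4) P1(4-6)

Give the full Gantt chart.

t=0-3: P1@Q0 runs 3, rem=12, quantum used, demote→Q1. Q0=[P2,P3,P4,P5] Q1=[P1] Q2=[]
t=3-4: P2@Q0 runs 1, rem=8, I/O yield, promote→Q0. Q0=[P3,P4,P5,P2] Q1=[P1] Q2=[]
t=4-7: P3@Q0 runs 3, rem=1, quantum used, demote→Q1. Q0=[P4,P5,P2] Q1=[P1,P3] Q2=[]
t=7-10: P4@Q0 runs 3, rem=10, I/O yield, promote→Q0. Q0=[P5,P2,P4] Q1=[P1,P3] Q2=[]
t=10-13: P5@Q0 runs 3, rem=6, quantum used, demote→Q1. Q0=[P2,P4] Q1=[P1,P3,P5] Q2=[]
t=13-14: P2@Q0 runs 1, rem=7, I/O yield, promote→Q0. Q0=[P4,P2] Q1=[P1,P3,P5] Q2=[]
t=14-17: P4@Q0 runs 3, rem=7, I/O yield, promote→Q0. Q0=[P2,P4] Q1=[P1,P3,P5] Q2=[]
t=17-18: P2@Q0 runs 1, rem=6, I/O yield, promote→Q0. Q0=[P4,P2] Q1=[P1,P3,P5] Q2=[]
t=18-21: P4@Q0 runs 3, rem=4, I/O yield, promote→Q0. Q0=[P2,P4] Q1=[P1,P3,P5] Q2=[]
t=21-22: P2@Q0 runs 1, rem=5, I/O yield, promote→Q0. Q0=[P4,P2] Q1=[P1,P3,P5] Q2=[]
t=22-25: P4@Q0 runs 3, rem=1, I/O yield, promote→Q0. Q0=[P2,P4] Q1=[P1,P3,P5] Q2=[]
t=25-26: P2@Q0 runs 1, rem=4, I/O yield, promote→Q0. Q0=[P4,P2] Q1=[P1,P3,P5] Q2=[]
t=26-27: P4@Q0 runs 1, rem=0, completes. Q0=[P2] Q1=[P1,P3,P5] Q2=[]
t=27-28: P2@Q0 runs 1, rem=3, I/O yield, promote→Q0. Q0=[P2] Q1=[P1,P3,P5] Q2=[]
t=28-29: P2@Q0 runs 1, rem=2, I/O yield, promote→Q0. Q0=[P2] Q1=[P1,P3,P5] Q2=[]
t=29-30: P2@Q0 runs 1, rem=1, I/O yield, promote→Q0. Q0=[P2] Q1=[P1,P3,P5] Q2=[]
t=30-31: P2@Q0 runs 1, rem=0, completes. Q0=[] Q1=[P1,P3,P5] Q2=[]
t=31-35: P1@Q1 runs 4, rem=8, quantum used, demote→Q2. Q0=[] Q1=[P3,P5] Q2=[P1]
t=35-36: P3@Q1 runs 1, rem=0, completes. Q0=[] Q1=[P5] Q2=[P1]
t=36-40: P5@Q1 runs 4, rem=2, quantum used, demote→Q2. Q0=[] Q1=[] Q2=[P1,P5]
t=40-48: P1@Q2 runs 8, rem=0, completes. Q0=[] Q1=[] Q2=[P5]
t=48-50: P5@Q2 runs 2, rem=0, completes. Q0=[] Q1=[] Q2=[]

Answer: P1(0-3) P2(3-4) P3(4-7) P4(7-10) P5(10-13) P2(13-14) P4(14-17) P2(17-18) P4(18-21) P2(21-22) P4(22-25) P2(25-26) P4(26-27) P2(27-28) P2(28-29) P2(29-30) P2(30-31) P1(31-35) P3(35-36) P5(36-40) P1(40-48) P5(48-50)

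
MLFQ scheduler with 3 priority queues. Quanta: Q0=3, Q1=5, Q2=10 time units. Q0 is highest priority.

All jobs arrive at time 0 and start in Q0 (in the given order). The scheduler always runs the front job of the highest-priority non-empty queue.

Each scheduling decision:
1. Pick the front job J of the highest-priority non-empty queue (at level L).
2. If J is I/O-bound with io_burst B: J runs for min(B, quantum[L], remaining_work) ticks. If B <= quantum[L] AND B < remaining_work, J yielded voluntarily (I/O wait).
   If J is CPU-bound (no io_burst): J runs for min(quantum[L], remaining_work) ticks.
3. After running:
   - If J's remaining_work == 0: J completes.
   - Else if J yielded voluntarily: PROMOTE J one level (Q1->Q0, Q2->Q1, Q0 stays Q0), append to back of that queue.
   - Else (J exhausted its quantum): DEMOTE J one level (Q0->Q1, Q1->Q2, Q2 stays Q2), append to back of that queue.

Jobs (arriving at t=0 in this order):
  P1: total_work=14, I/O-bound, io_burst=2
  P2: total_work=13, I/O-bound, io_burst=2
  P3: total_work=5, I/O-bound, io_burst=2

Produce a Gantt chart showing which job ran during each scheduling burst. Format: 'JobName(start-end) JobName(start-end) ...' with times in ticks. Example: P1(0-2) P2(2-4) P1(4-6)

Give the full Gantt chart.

t=0-2: P1@Q0 runs 2, rem=12, I/O yield, promote→Q0. Q0=[P2,P3,P1] Q1=[] Q2=[]
t=2-4: P2@Q0 runs 2, rem=11, I/O yield, promote→Q0. Q0=[P3,P1,P2] Q1=[] Q2=[]
t=4-6: P3@Q0 runs 2, rem=3, I/O yield, promote→Q0. Q0=[P1,P2,P3] Q1=[] Q2=[]
t=6-8: P1@Q0 runs 2, rem=10, I/O yield, promote→Q0. Q0=[P2,P3,P1] Q1=[] Q2=[]
t=8-10: P2@Q0 runs 2, rem=9, I/O yield, promote→Q0. Q0=[P3,P1,P2] Q1=[] Q2=[]
t=10-12: P3@Q0 runs 2, rem=1, I/O yield, promote→Q0. Q0=[P1,P2,P3] Q1=[] Q2=[]
t=12-14: P1@Q0 runs 2, rem=8, I/O yield, promote→Q0. Q0=[P2,P3,P1] Q1=[] Q2=[]
t=14-16: P2@Q0 runs 2, rem=7, I/O yield, promote→Q0. Q0=[P3,P1,P2] Q1=[] Q2=[]
t=16-17: P3@Q0 runs 1, rem=0, completes. Q0=[P1,P2] Q1=[] Q2=[]
t=17-19: P1@Q0 runs 2, rem=6, I/O yield, promote→Q0. Q0=[P2,P1] Q1=[] Q2=[]
t=19-21: P2@Q0 runs 2, rem=5, I/O yield, promote→Q0. Q0=[P1,P2] Q1=[] Q2=[]
t=21-23: P1@Q0 runs 2, rem=4, I/O yield, promote→Q0. Q0=[P2,P1] Q1=[] Q2=[]
t=23-25: P2@Q0 runs 2, rem=3, I/O yield, promote→Q0. Q0=[P1,P2] Q1=[] Q2=[]
t=25-27: P1@Q0 runs 2, rem=2, I/O yield, promote→Q0. Q0=[P2,P1] Q1=[] Q2=[]
t=27-29: P2@Q0 runs 2, rem=1, I/O yield, promote→Q0. Q0=[P1,P2] Q1=[] Q2=[]
t=29-31: P1@Q0 runs 2, rem=0, completes. Q0=[P2] Q1=[] Q2=[]
t=31-32: P2@Q0 runs 1, rem=0, completes. Q0=[] Q1=[] Q2=[]

Answer: P1(0-2) P2(2-4) P3(4-6) P1(6-8) P2(8-10) P3(10-12) P1(12-14) P2(14-16) P3(16-17) P1(17-19) P2(19-21) P1(21-23) P2(23-25) P1(25-27) P2(27-29) P1(29-31) P2(31-32)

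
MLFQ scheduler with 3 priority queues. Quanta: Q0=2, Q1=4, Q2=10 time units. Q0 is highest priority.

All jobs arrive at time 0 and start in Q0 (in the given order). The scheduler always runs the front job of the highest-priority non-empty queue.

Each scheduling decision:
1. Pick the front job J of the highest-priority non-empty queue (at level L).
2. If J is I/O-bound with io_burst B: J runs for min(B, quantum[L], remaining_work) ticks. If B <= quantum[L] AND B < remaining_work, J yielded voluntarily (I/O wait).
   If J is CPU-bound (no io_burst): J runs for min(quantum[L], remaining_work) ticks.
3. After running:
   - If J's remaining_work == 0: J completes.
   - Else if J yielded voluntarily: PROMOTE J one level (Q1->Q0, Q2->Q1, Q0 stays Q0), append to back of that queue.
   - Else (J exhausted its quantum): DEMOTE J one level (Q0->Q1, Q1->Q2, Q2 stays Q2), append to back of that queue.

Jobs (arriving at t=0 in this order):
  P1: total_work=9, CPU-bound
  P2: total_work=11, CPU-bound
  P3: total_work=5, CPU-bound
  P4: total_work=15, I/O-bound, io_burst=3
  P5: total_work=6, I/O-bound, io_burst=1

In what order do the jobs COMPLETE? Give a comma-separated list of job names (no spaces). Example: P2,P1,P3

Answer: P5,P3,P4,P1,P2

Derivation:
t=0-2: P1@Q0 runs 2, rem=7, quantum used, demote→Q1. Q0=[P2,P3,P4,P5] Q1=[P1] Q2=[]
t=2-4: P2@Q0 runs 2, rem=9, quantum used, demote→Q1. Q0=[P3,P4,P5] Q1=[P1,P2] Q2=[]
t=4-6: P3@Q0 runs 2, rem=3, quantum used, demote→Q1. Q0=[P4,P5] Q1=[P1,P2,P3] Q2=[]
t=6-8: P4@Q0 runs 2, rem=13, quantum used, demote→Q1. Q0=[P5] Q1=[P1,P2,P3,P4] Q2=[]
t=8-9: P5@Q0 runs 1, rem=5, I/O yield, promote→Q0. Q0=[P5] Q1=[P1,P2,P3,P4] Q2=[]
t=9-10: P5@Q0 runs 1, rem=4, I/O yield, promote→Q0. Q0=[P5] Q1=[P1,P2,P3,P4] Q2=[]
t=10-11: P5@Q0 runs 1, rem=3, I/O yield, promote→Q0. Q0=[P5] Q1=[P1,P2,P3,P4] Q2=[]
t=11-12: P5@Q0 runs 1, rem=2, I/O yield, promote→Q0. Q0=[P5] Q1=[P1,P2,P3,P4] Q2=[]
t=12-13: P5@Q0 runs 1, rem=1, I/O yield, promote→Q0. Q0=[P5] Q1=[P1,P2,P3,P4] Q2=[]
t=13-14: P5@Q0 runs 1, rem=0, completes. Q0=[] Q1=[P1,P2,P3,P4] Q2=[]
t=14-18: P1@Q1 runs 4, rem=3, quantum used, demote→Q2. Q0=[] Q1=[P2,P3,P4] Q2=[P1]
t=18-22: P2@Q1 runs 4, rem=5, quantum used, demote→Q2. Q0=[] Q1=[P3,P4] Q2=[P1,P2]
t=22-25: P3@Q1 runs 3, rem=0, completes. Q0=[] Q1=[P4] Q2=[P1,P2]
t=25-28: P4@Q1 runs 3, rem=10, I/O yield, promote→Q0. Q0=[P4] Q1=[] Q2=[P1,P2]
t=28-30: P4@Q0 runs 2, rem=8, quantum used, demote→Q1. Q0=[] Q1=[P4] Q2=[P1,P2]
t=30-33: P4@Q1 runs 3, rem=5, I/O yield, promote→Q0. Q0=[P4] Q1=[] Q2=[P1,P2]
t=33-35: P4@Q0 runs 2, rem=3, quantum used, demote→Q1. Q0=[] Q1=[P4] Q2=[P1,P2]
t=35-38: P4@Q1 runs 3, rem=0, completes. Q0=[] Q1=[] Q2=[P1,P2]
t=38-41: P1@Q2 runs 3, rem=0, completes. Q0=[] Q1=[] Q2=[P2]
t=41-46: P2@Q2 runs 5, rem=0, completes. Q0=[] Q1=[] Q2=[]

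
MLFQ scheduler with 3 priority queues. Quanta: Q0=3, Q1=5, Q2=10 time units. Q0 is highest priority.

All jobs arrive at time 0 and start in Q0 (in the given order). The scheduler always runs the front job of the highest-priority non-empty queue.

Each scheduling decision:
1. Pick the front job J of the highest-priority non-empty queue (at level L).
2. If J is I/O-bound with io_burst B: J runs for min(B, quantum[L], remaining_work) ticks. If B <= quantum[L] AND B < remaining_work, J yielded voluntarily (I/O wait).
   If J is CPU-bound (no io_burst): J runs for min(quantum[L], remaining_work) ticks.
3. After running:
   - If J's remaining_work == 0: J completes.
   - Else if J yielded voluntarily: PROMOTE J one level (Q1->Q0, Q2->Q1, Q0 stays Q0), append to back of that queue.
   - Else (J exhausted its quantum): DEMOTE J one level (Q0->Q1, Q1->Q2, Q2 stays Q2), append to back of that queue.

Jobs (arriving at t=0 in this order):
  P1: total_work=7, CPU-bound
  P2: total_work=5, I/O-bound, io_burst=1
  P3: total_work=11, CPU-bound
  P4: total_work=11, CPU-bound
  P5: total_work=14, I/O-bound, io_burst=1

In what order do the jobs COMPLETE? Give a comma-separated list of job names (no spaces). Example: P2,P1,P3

Answer: P2,P5,P1,P3,P4

Derivation:
t=0-3: P1@Q0 runs 3, rem=4, quantum used, demote→Q1. Q0=[P2,P3,P4,P5] Q1=[P1] Q2=[]
t=3-4: P2@Q0 runs 1, rem=4, I/O yield, promote→Q0. Q0=[P3,P4,P5,P2] Q1=[P1] Q2=[]
t=4-7: P3@Q0 runs 3, rem=8, quantum used, demote→Q1. Q0=[P4,P5,P2] Q1=[P1,P3] Q2=[]
t=7-10: P4@Q0 runs 3, rem=8, quantum used, demote→Q1. Q0=[P5,P2] Q1=[P1,P3,P4] Q2=[]
t=10-11: P5@Q0 runs 1, rem=13, I/O yield, promote→Q0. Q0=[P2,P5] Q1=[P1,P3,P4] Q2=[]
t=11-12: P2@Q0 runs 1, rem=3, I/O yield, promote→Q0. Q0=[P5,P2] Q1=[P1,P3,P4] Q2=[]
t=12-13: P5@Q0 runs 1, rem=12, I/O yield, promote→Q0. Q0=[P2,P5] Q1=[P1,P3,P4] Q2=[]
t=13-14: P2@Q0 runs 1, rem=2, I/O yield, promote→Q0. Q0=[P5,P2] Q1=[P1,P3,P4] Q2=[]
t=14-15: P5@Q0 runs 1, rem=11, I/O yield, promote→Q0. Q0=[P2,P5] Q1=[P1,P3,P4] Q2=[]
t=15-16: P2@Q0 runs 1, rem=1, I/O yield, promote→Q0. Q0=[P5,P2] Q1=[P1,P3,P4] Q2=[]
t=16-17: P5@Q0 runs 1, rem=10, I/O yield, promote→Q0. Q0=[P2,P5] Q1=[P1,P3,P4] Q2=[]
t=17-18: P2@Q0 runs 1, rem=0, completes. Q0=[P5] Q1=[P1,P3,P4] Q2=[]
t=18-19: P5@Q0 runs 1, rem=9, I/O yield, promote→Q0. Q0=[P5] Q1=[P1,P3,P4] Q2=[]
t=19-20: P5@Q0 runs 1, rem=8, I/O yield, promote→Q0. Q0=[P5] Q1=[P1,P3,P4] Q2=[]
t=20-21: P5@Q0 runs 1, rem=7, I/O yield, promote→Q0. Q0=[P5] Q1=[P1,P3,P4] Q2=[]
t=21-22: P5@Q0 runs 1, rem=6, I/O yield, promote→Q0. Q0=[P5] Q1=[P1,P3,P4] Q2=[]
t=22-23: P5@Q0 runs 1, rem=5, I/O yield, promote→Q0. Q0=[P5] Q1=[P1,P3,P4] Q2=[]
t=23-24: P5@Q0 runs 1, rem=4, I/O yield, promote→Q0. Q0=[P5] Q1=[P1,P3,P4] Q2=[]
t=24-25: P5@Q0 runs 1, rem=3, I/O yield, promote→Q0. Q0=[P5] Q1=[P1,P3,P4] Q2=[]
t=25-26: P5@Q0 runs 1, rem=2, I/O yield, promote→Q0. Q0=[P5] Q1=[P1,P3,P4] Q2=[]
t=26-27: P5@Q0 runs 1, rem=1, I/O yield, promote→Q0. Q0=[P5] Q1=[P1,P3,P4] Q2=[]
t=27-28: P5@Q0 runs 1, rem=0, completes. Q0=[] Q1=[P1,P3,P4] Q2=[]
t=28-32: P1@Q1 runs 4, rem=0, completes. Q0=[] Q1=[P3,P4] Q2=[]
t=32-37: P3@Q1 runs 5, rem=3, quantum used, demote→Q2. Q0=[] Q1=[P4] Q2=[P3]
t=37-42: P4@Q1 runs 5, rem=3, quantum used, demote→Q2. Q0=[] Q1=[] Q2=[P3,P4]
t=42-45: P3@Q2 runs 3, rem=0, completes. Q0=[] Q1=[] Q2=[P4]
t=45-48: P4@Q2 runs 3, rem=0, completes. Q0=[] Q1=[] Q2=[]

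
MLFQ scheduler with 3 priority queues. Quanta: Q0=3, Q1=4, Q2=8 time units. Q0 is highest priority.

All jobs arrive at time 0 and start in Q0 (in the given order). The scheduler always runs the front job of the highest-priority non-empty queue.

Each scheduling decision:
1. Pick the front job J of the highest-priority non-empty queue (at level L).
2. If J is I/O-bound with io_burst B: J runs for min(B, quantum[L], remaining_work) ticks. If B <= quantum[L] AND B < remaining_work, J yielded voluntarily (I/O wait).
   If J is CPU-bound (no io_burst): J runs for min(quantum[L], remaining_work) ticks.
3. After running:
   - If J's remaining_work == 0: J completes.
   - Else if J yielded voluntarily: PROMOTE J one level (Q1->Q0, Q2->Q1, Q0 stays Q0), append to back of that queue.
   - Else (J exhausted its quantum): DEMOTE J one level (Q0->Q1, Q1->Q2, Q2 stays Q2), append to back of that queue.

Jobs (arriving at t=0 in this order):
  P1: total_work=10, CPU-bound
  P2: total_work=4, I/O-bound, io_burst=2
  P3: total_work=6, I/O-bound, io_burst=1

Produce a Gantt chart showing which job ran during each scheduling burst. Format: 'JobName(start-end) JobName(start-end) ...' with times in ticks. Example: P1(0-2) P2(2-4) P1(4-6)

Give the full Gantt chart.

t=0-3: P1@Q0 runs 3, rem=7, quantum used, demote→Q1. Q0=[P2,P3] Q1=[P1] Q2=[]
t=3-5: P2@Q0 runs 2, rem=2, I/O yield, promote→Q0. Q0=[P3,P2] Q1=[P1] Q2=[]
t=5-6: P3@Q0 runs 1, rem=5, I/O yield, promote→Q0. Q0=[P2,P3] Q1=[P1] Q2=[]
t=6-8: P2@Q0 runs 2, rem=0, completes. Q0=[P3] Q1=[P1] Q2=[]
t=8-9: P3@Q0 runs 1, rem=4, I/O yield, promote→Q0. Q0=[P3] Q1=[P1] Q2=[]
t=9-10: P3@Q0 runs 1, rem=3, I/O yield, promote→Q0. Q0=[P3] Q1=[P1] Q2=[]
t=10-11: P3@Q0 runs 1, rem=2, I/O yield, promote→Q0. Q0=[P3] Q1=[P1] Q2=[]
t=11-12: P3@Q0 runs 1, rem=1, I/O yield, promote→Q0. Q0=[P3] Q1=[P1] Q2=[]
t=12-13: P3@Q0 runs 1, rem=0, completes. Q0=[] Q1=[P1] Q2=[]
t=13-17: P1@Q1 runs 4, rem=3, quantum used, demote→Q2. Q0=[] Q1=[] Q2=[P1]
t=17-20: P1@Q2 runs 3, rem=0, completes. Q0=[] Q1=[] Q2=[]

Answer: P1(0-3) P2(3-5) P3(5-6) P2(6-8) P3(8-9) P3(9-10) P3(10-11) P3(11-12) P3(12-13) P1(13-17) P1(17-20)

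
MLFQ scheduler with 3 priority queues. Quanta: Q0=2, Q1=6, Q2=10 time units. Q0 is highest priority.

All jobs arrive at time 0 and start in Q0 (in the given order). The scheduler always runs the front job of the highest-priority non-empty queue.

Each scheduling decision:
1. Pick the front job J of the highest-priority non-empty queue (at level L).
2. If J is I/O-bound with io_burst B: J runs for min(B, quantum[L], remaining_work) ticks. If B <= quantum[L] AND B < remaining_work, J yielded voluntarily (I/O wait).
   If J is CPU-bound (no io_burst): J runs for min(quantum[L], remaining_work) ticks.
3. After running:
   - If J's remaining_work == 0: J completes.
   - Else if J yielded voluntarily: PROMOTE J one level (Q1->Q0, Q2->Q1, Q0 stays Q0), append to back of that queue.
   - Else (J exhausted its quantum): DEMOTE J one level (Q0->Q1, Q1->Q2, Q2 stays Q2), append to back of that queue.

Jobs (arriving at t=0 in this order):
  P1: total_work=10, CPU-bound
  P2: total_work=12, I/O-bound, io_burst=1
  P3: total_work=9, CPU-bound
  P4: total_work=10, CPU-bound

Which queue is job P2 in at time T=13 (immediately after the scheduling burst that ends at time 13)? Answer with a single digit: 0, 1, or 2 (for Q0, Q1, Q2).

t=0-2: P1@Q0 runs 2, rem=8, quantum used, demote→Q1. Q0=[P2,P3,P4] Q1=[P1] Q2=[]
t=2-3: P2@Q0 runs 1, rem=11, I/O yield, promote→Q0. Q0=[P3,P4,P2] Q1=[P1] Q2=[]
t=3-5: P3@Q0 runs 2, rem=7, quantum used, demote→Q1. Q0=[P4,P2] Q1=[P1,P3] Q2=[]
t=5-7: P4@Q0 runs 2, rem=8, quantum used, demote→Q1. Q0=[P2] Q1=[P1,P3,P4] Q2=[]
t=7-8: P2@Q0 runs 1, rem=10, I/O yield, promote→Q0. Q0=[P2] Q1=[P1,P3,P4] Q2=[]
t=8-9: P2@Q0 runs 1, rem=9, I/O yield, promote→Q0. Q0=[P2] Q1=[P1,P3,P4] Q2=[]
t=9-10: P2@Q0 runs 1, rem=8, I/O yield, promote→Q0. Q0=[P2] Q1=[P1,P3,P4] Q2=[]
t=10-11: P2@Q0 runs 1, rem=7, I/O yield, promote→Q0. Q0=[P2] Q1=[P1,P3,P4] Q2=[]
t=11-12: P2@Q0 runs 1, rem=6, I/O yield, promote→Q0. Q0=[P2] Q1=[P1,P3,P4] Q2=[]
t=12-13: P2@Q0 runs 1, rem=5, I/O yield, promote→Q0. Q0=[P2] Q1=[P1,P3,P4] Q2=[]
t=13-14: P2@Q0 runs 1, rem=4, I/O yield, promote→Q0. Q0=[P2] Q1=[P1,P3,P4] Q2=[]
t=14-15: P2@Q0 runs 1, rem=3, I/O yield, promote→Q0. Q0=[P2] Q1=[P1,P3,P4] Q2=[]
t=15-16: P2@Q0 runs 1, rem=2, I/O yield, promote→Q0. Q0=[P2] Q1=[P1,P3,P4] Q2=[]
t=16-17: P2@Q0 runs 1, rem=1, I/O yield, promote→Q0. Q0=[P2] Q1=[P1,P3,P4] Q2=[]
t=17-18: P2@Q0 runs 1, rem=0, completes. Q0=[] Q1=[P1,P3,P4] Q2=[]
t=18-24: P1@Q1 runs 6, rem=2, quantum used, demote→Q2. Q0=[] Q1=[P3,P4] Q2=[P1]
t=24-30: P3@Q1 runs 6, rem=1, quantum used, demote→Q2. Q0=[] Q1=[P4] Q2=[P1,P3]
t=30-36: P4@Q1 runs 6, rem=2, quantum used, demote→Q2. Q0=[] Q1=[] Q2=[P1,P3,P4]
t=36-38: P1@Q2 runs 2, rem=0, completes. Q0=[] Q1=[] Q2=[P3,P4]
t=38-39: P3@Q2 runs 1, rem=0, completes. Q0=[] Q1=[] Q2=[P4]
t=39-41: P4@Q2 runs 2, rem=0, completes. Q0=[] Q1=[] Q2=[]

Answer: 0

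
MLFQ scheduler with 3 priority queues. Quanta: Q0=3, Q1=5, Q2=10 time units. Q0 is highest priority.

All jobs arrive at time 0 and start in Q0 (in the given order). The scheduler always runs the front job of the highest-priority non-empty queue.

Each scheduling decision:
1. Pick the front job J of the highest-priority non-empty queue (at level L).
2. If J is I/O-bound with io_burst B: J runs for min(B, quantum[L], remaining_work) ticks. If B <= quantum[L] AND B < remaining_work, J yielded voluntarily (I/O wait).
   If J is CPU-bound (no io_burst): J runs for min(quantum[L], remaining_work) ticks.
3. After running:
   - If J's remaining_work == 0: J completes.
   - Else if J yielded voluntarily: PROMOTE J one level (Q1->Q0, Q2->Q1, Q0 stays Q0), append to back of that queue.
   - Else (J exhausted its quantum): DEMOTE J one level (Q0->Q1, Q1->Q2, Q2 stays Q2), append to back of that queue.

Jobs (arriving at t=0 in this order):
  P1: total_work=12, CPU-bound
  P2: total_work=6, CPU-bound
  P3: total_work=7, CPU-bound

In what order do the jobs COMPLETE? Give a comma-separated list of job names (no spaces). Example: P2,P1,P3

Answer: P2,P3,P1

Derivation:
t=0-3: P1@Q0 runs 3, rem=9, quantum used, demote→Q1. Q0=[P2,P3] Q1=[P1] Q2=[]
t=3-6: P2@Q0 runs 3, rem=3, quantum used, demote→Q1. Q0=[P3] Q1=[P1,P2] Q2=[]
t=6-9: P3@Q0 runs 3, rem=4, quantum used, demote→Q1. Q0=[] Q1=[P1,P2,P3] Q2=[]
t=9-14: P1@Q1 runs 5, rem=4, quantum used, demote→Q2. Q0=[] Q1=[P2,P3] Q2=[P1]
t=14-17: P2@Q1 runs 3, rem=0, completes. Q0=[] Q1=[P3] Q2=[P1]
t=17-21: P3@Q1 runs 4, rem=0, completes. Q0=[] Q1=[] Q2=[P1]
t=21-25: P1@Q2 runs 4, rem=0, completes. Q0=[] Q1=[] Q2=[]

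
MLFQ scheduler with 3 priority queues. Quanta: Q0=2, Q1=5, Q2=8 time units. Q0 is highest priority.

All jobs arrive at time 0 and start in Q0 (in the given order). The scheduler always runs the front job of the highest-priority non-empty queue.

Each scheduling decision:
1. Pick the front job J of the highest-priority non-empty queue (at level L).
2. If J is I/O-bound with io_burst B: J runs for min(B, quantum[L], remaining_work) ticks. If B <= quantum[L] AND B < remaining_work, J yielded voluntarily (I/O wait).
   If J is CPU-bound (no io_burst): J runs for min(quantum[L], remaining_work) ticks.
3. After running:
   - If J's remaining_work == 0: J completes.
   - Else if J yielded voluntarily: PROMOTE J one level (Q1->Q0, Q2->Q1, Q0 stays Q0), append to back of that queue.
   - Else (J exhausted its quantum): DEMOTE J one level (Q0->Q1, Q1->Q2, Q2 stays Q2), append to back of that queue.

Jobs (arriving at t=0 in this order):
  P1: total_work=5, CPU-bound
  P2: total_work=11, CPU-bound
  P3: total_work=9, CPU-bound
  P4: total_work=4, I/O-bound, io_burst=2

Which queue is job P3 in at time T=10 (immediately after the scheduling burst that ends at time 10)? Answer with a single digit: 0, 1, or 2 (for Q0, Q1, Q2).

Answer: 1

Derivation:
t=0-2: P1@Q0 runs 2, rem=3, quantum used, demote→Q1. Q0=[P2,P3,P4] Q1=[P1] Q2=[]
t=2-4: P2@Q0 runs 2, rem=9, quantum used, demote→Q1. Q0=[P3,P4] Q1=[P1,P2] Q2=[]
t=4-6: P3@Q0 runs 2, rem=7, quantum used, demote→Q1. Q0=[P4] Q1=[P1,P2,P3] Q2=[]
t=6-8: P4@Q0 runs 2, rem=2, I/O yield, promote→Q0. Q0=[P4] Q1=[P1,P2,P3] Q2=[]
t=8-10: P4@Q0 runs 2, rem=0, completes. Q0=[] Q1=[P1,P2,P3] Q2=[]
t=10-13: P1@Q1 runs 3, rem=0, completes. Q0=[] Q1=[P2,P3] Q2=[]
t=13-18: P2@Q1 runs 5, rem=4, quantum used, demote→Q2. Q0=[] Q1=[P3] Q2=[P2]
t=18-23: P3@Q1 runs 5, rem=2, quantum used, demote→Q2. Q0=[] Q1=[] Q2=[P2,P3]
t=23-27: P2@Q2 runs 4, rem=0, completes. Q0=[] Q1=[] Q2=[P3]
t=27-29: P3@Q2 runs 2, rem=0, completes. Q0=[] Q1=[] Q2=[]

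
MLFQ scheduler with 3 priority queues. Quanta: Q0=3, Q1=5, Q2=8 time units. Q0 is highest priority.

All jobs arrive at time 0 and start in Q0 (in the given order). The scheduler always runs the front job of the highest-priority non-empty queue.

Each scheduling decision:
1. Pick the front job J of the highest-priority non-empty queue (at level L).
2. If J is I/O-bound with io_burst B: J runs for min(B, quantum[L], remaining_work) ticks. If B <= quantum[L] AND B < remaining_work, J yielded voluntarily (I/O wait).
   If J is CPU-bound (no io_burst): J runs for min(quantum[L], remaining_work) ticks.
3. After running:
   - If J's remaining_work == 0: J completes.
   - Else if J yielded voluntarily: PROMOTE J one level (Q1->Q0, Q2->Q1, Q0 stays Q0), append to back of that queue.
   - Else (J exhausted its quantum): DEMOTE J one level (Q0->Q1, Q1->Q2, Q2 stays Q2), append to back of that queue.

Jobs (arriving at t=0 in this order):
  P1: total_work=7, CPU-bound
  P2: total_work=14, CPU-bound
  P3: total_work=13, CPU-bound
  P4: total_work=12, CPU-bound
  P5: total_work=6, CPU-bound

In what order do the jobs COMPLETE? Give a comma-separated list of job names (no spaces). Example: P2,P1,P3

Answer: P1,P5,P2,P3,P4

Derivation:
t=0-3: P1@Q0 runs 3, rem=4, quantum used, demote→Q1. Q0=[P2,P3,P4,P5] Q1=[P1] Q2=[]
t=3-6: P2@Q0 runs 3, rem=11, quantum used, demote→Q1. Q0=[P3,P4,P5] Q1=[P1,P2] Q2=[]
t=6-9: P3@Q0 runs 3, rem=10, quantum used, demote→Q1. Q0=[P4,P5] Q1=[P1,P2,P3] Q2=[]
t=9-12: P4@Q0 runs 3, rem=9, quantum used, demote→Q1. Q0=[P5] Q1=[P1,P2,P3,P4] Q2=[]
t=12-15: P5@Q0 runs 3, rem=3, quantum used, demote→Q1. Q0=[] Q1=[P1,P2,P3,P4,P5] Q2=[]
t=15-19: P1@Q1 runs 4, rem=0, completes. Q0=[] Q1=[P2,P3,P4,P5] Q2=[]
t=19-24: P2@Q1 runs 5, rem=6, quantum used, demote→Q2. Q0=[] Q1=[P3,P4,P5] Q2=[P2]
t=24-29: P3@Q1 runs 5, rem=5, quantum used, demote→Q2. Q0=[] Q1=[P4,P5] Q2=[P2,P3]
t=29-34: P4@Q1 runs 5, rem=4, quantum used, demote→Q2. Q0=[] Q1=[P5] Q2=[P2,P3,P4]
t=34-37: P5@Q1 runs 3, rem=0, completes. Q0=[] Q1=[] Q2=[P2,P3,P4]
t=37-43: P2@Q2 runs 6, rem=0, completes. Q0=[] Q1=[] Q2=[P3,P4]
t=43-48: P3@Q2 runs 5, rem=0, completes. Q0=[] Q1=[] Q2=[P4]
t=48-52: P4@Q2 runs 4, rem=0, completes. Q0=[] Q1=[] Q2=[]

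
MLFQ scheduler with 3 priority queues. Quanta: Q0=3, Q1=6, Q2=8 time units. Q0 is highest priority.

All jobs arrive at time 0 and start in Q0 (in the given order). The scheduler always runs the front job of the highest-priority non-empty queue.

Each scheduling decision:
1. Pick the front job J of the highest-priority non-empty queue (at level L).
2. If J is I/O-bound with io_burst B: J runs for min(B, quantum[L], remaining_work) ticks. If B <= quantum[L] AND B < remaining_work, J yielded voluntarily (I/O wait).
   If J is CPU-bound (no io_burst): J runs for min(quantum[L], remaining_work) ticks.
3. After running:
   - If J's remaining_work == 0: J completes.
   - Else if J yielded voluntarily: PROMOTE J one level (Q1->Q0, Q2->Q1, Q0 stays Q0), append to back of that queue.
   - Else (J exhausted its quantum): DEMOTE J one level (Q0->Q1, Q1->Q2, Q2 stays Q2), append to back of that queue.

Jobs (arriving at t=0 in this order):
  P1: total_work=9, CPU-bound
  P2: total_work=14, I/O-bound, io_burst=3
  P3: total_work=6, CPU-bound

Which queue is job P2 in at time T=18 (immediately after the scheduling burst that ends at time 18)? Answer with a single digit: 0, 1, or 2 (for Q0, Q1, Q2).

t=0-3: P1@Q0 runs 3, rem=6, quantum used, demote→Q1. Q0=[P2,P3] Q1=[P1] Q2=[]
t=3-6: P2@Q0 runs 3, rem=11, I/O yield, promote→Q0. Q0=[P3,P2] Q1=[P1] Q2=[]
t=6-9: P3@Q0 runs 3, rem=3, quantum used, demote→Q1. Q0=[P2] Q1=[P1,P3] Q2=[]
t=9-12: P2@Q0 runs 3, rem=8, I/O yield, promote→Q0. Q0=[P2] Q1=[P1,P3] Q2=[]
t=12-15: P2@Q0 runs 3, rem=5, I/O yield, promote→Q0. Q0=[P2] Q1=[P1,P3] Q2=[]
t=15-18: P2@Q0 runs 3, rem=2, I/O yield, promote→Q0. Q0=[P2] Q1=[P1,P3] Q2=[]
t=18-20: P2@Q0 runs 2, rem=0, completes. Q0=[] Q1=[P1,P3] Q2=[]
t=20-26: P1@Q1 runs 6, rem=0, completes. Q0=[] Q1=[P3] Q2=[]
t=26-29: P3@Q1 runs 3, rem=0, completes. Q0=[] Q1=[] Q2=[]

Answer: 0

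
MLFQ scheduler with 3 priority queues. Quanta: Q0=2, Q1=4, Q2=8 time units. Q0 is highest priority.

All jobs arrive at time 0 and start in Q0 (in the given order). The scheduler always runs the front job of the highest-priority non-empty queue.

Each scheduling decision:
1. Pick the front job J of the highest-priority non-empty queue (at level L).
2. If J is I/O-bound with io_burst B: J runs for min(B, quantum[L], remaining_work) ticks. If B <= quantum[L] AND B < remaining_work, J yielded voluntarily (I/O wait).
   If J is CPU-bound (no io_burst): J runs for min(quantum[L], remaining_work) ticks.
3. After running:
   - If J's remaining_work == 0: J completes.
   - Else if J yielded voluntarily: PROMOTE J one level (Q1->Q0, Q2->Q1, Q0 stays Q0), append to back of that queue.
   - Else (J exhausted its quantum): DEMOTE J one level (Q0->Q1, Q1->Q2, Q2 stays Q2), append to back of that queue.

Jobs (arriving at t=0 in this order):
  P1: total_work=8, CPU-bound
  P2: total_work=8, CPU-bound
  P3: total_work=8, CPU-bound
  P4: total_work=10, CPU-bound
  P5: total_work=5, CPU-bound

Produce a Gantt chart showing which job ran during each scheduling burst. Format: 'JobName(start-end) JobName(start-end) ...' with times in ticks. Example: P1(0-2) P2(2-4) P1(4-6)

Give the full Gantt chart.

Answer: P1(0-2) P2(2-4) P3(4-6) P4(6-8) P5(8-10) P1(10-14) P2(14-18) P3(18-22) P4(22-26) P5(26-29) P1(29-31) P2(31-33) P3(33-35) P4(35-39)

Derivation:
t=0-2: P1@Q0 runs 2, rem=6, quantum used, demote→Q1. Q0=[P2,P3,P4,P5] Q1=[P1] Q2=[]
t=2-4: P2@Q0 runs 2, rem=6, quantum used, demote→Q1. Q0=[P3,P4,P5] Q1=[P1,P2] Q2=[]
t=4-6: P3@Q0 runs 2, rem=6, quantum used, demote→Q1. Q0=[P4,P5] Q1=[P1,P2,P3] Q2=[]
t=6-8: P4@Q0 runs 2, rem=8, quantum used, demote→Q1. Q0=[P5] Q1=[P1,P2,P3,P4] Q2=[]
t=8-10: P5@Q0 runs 2, rem=3, quantum used, demote→Q1. Q0=[] Q1=[P1,P2,P3,P4,P5] Q2=[]
t=10-14: P1@Q1 runs 4, rem=2, quantum used, demote→Q2. Q0=[] Q1=[P2,P3,P4,P5] Q2=[P1]
t=14-18: P2@Q1 runs 4, rem=2, quantum used, demote→Q2. Q0=[] Q1=[P3,P4,P5] Q2=[P1,P2]
t=18-22: P3@Q1 runs 4, rem=2, quantum used, demote→Q2. Q0=[] Q1=[P4,P5] Q2=[P1,P2,P3]
t=22-26: P4@Q1 runs 4, rem=4, quantum used, demote→Q2. Q0=[] Q1=[P5] Q2=[P1,P2,P3,P4]
t=26-29: P5@Q1 runs 3, rem=0, completes. Q0=[] Q1=[] Q2=[P1,P2,P3,P4]
t=29-31: P1@Q2 runs 2, rem=0, completes. Q0=[] Q1=[] Q2=[P2,P3,P4]
t=31-33: P2@Q2 runs 2, rem=0, completes. Q0=[] Q1=[] Q2=[P3,P4]
t=33-35: P3@Q2 runs 2, rem=0, completes. Q0=[] Q1=[] Q2=[P4]
t=35-39: P4@Q2 runs 4, rem=0, completes. Q0=[] Q1=[] Q2=[]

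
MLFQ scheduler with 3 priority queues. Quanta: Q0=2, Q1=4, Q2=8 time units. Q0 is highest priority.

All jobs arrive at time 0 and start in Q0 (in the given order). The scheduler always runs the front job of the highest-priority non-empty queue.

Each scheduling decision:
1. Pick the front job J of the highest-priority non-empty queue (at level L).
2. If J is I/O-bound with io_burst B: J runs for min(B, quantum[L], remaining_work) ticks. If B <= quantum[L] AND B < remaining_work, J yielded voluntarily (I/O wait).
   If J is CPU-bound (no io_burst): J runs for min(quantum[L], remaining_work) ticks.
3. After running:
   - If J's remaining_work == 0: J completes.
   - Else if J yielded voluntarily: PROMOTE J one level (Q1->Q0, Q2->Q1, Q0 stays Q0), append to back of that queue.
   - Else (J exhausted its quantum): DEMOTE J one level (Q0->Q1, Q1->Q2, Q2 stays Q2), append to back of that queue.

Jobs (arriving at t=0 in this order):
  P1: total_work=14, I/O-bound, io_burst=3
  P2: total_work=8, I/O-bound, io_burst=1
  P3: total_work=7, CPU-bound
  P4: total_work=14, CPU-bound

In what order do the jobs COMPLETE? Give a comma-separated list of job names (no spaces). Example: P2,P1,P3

t=0-2: P1@Q0 runs 2, rem=12, quantum used, demote→Q1. Q0=[P2,P3,P4] Q1=[P1] Q2=[]
t=2-3: P2@Q0 runs 1, rem=7, I/O yield, promote→Q0. Q0=[P3,P4,P2] Q1=[P1] Q2=[]
t=3-5: P3@Q0 runs 2, rem=5, quantum used, demote→Q1. Q0=[P4,P2] Q1=[P1,P3] Q2=[]
t=5-7: P4@Q0 runs 2, rem=12, quantum used, demote→Q1. Q0=[P2] Q1=[P1,P3,P4] Q2=[]
t=7-8: P2@Q0 runs 1, rem=6, I/O yield, promote→Q0. Q0=[P2] Q1=[P1,P3,P4] Q2=[]
t=8-9: P2@Q0 runs 1, rem=5, I/O yield, promote→Q0. Q0=[P2] Q1=[P1,P3,P4] Q2=[]
t=9-10: P2@Q0 runs 1, rem=4, I/O yield, promote→Q0. Q0=[P2] Q1=[P1,P3,P4] Q2=[]
t=10-11: P2@Q0 runs 1, rem=3, I/O yield, promote→Q0. Q0=[P2] Q1=[P1,P3,P4] Q2=[]
t=11-12: P2@Q0 runs 1, rem=2, I/O yield, promote→Q0. Q0=[P2] Q1=[P1,P3,P4] Q2=[]
t=12-13: P2@Q0 runs 1, rem=1, I/O yield, promote→Q0. Q0=[P2] Q1=[P1,P3,P4] Q2=[]
t=13-14: P2@Q0 runs 1, rem=0, completes. Q0=[] Q1=[P1,P3,P4] Q2=[]
t=14-17: P1@Q1 runs 3, rem=9, I/O yield, promote→Q0. Q0=[P1] Q1=[P3,P4] Q2=[]
t=17-19: P1@Q0 runs 2, rem=7, quantum used, demote→Q1. Q0=[] Q1=[P3,P4,P1] Q2=[]
t=19-23: P3@Q1 runs 4, rem=1, quantum used, demote→Q2. Q0=[] Q1=[P4,P1] Q2=[P3]
t=23-27: P4@Q1 runs 4, rem=8, quantum used, demote→Q2. Q0=[] Q1=[P1] Q2=[P3,P4]
t=27-30: P1@Q1 runs 3, rem=4, I/O yield, promote→Q0. Q0=[P1] Q1=[] Q2=[P3,P4]
t=30-32: P1@Q0 runs 2, rem=2, quantum used, demote→Q1. Q0=[] Q1=[P1] Q2=[P3,P4]
t=32-34: P1@Q1 runs 2, rem=0, completes. Q0=[] Q1=[] Q2=[P3,P4]
t=34-35: P3@Q2 runs 1, rem=0, completes. Q0=[] Q1=[] Q2=[P4]
t=35-43: P4@Q2 runs 8, rem=0, completes. Q0=[] Q1=[] Q2=[]

Answer: P2,P1,P3,P4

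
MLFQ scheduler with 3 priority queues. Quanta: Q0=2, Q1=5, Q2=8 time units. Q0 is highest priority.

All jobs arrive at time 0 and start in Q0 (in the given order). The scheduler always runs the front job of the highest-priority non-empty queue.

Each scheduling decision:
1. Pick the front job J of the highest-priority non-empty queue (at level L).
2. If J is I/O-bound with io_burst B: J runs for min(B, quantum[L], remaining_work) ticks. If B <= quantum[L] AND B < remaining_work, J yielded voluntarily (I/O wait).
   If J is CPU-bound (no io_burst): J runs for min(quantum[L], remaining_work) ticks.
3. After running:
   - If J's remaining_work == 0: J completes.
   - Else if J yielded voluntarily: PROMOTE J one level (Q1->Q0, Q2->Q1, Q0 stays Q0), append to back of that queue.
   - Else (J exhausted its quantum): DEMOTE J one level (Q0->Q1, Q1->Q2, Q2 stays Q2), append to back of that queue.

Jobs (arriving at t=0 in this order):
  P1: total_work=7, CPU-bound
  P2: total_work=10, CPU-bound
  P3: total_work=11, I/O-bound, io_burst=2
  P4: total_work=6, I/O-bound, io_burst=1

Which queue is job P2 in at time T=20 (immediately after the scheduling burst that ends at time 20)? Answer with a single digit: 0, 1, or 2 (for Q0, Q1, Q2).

t=0-2: P1@Q0 runs 2, rem=5, quantum used, demote→Q1. Q0=[P2,P3,P4] Q1=[P1] Q2=[]
t=2-4: P2@Q0 runs 2, rem=8, quantum used, demote→Q1. Q0=[P3,P4] Q1=[P1,P2] Q2=[]
t=4-6: P3@Q0 runs 2, rem=9, I/O yield, promote→Q0. Q0=[P4,P3] Q1=[P1,P2] Q2=[]
t=6-7: P4@Q0 runs 1, rem=5, I/O yield, promote→Q0. Q0=[P3,P4] Q1=[P1,P2] Q2=[]
t=7-9: P3@Q0 runs 2, rem=7, I/O yield, promote→Q0. Q0=[P4,P3] Q1=[P1,P2] Q2=[]
t=9-10: P4@Q0 runs 1, rem=4, I/O yield, promote→Q0. Q0=[P3,P4] Q1=[P1,P2] Q2=[]
t=10-12: P3@Q0 runs 2, rem=5, I/O yield, promote→Q0. Q0=[P4,P3] Q1=[P1,P2] Q2=[]
t=12-13: P4@Q0 runs 1, rem=3, I/O yield, promote→Q0. Q0=[P3,P4] Q1=[P1,P2] Q2=[]
t=13-15: P3@Q0 runs 2, rem=3, I/O yield, promote→Q0. Q0=[P4,P3] Q1=[P1,P2] Q2=[]
t=15-16: P4@Q0 runs 1, rem=2, I/O yield, promote→Q0. Q0=[P3,P4] Q1=[P1,P2] Q2=[]
t=16-18: P3@Q0 runs 2, rem=1, I/O yield, promote→Q0. Q0=[P4,P3] Q1=[P1,P2] Q2=[]
t=18-19: P4@Q0 runs 1, rem=1, I/O yield, promote→Q0. Q0=[P3,P4] Q1=[P1,P2] Q2=[]
t=19-20: P3@Q0 runs 1, rem=0, completes. Q0=[P4] Q1=[P1,P2] Q2=[]
t=20-21: P4@Q0 runs 1, rem=0, completes. Q0=[] Q1=[P1,P2] Q2=[]
t=21-26: P1@Q1 runs 5, rem=0, completes. Q0=[] Q1=[P2] Q2=[]
t=26-31: P2@Q1 runs 5, rem=3, quantum used, demote→Q2. Q0=[] Q1=[] Q2=[P2]
t=31-34: P2@Q2 runs 3, rem=0, completes. Q0=[] Q1=[] Q2=[]

Answer: 1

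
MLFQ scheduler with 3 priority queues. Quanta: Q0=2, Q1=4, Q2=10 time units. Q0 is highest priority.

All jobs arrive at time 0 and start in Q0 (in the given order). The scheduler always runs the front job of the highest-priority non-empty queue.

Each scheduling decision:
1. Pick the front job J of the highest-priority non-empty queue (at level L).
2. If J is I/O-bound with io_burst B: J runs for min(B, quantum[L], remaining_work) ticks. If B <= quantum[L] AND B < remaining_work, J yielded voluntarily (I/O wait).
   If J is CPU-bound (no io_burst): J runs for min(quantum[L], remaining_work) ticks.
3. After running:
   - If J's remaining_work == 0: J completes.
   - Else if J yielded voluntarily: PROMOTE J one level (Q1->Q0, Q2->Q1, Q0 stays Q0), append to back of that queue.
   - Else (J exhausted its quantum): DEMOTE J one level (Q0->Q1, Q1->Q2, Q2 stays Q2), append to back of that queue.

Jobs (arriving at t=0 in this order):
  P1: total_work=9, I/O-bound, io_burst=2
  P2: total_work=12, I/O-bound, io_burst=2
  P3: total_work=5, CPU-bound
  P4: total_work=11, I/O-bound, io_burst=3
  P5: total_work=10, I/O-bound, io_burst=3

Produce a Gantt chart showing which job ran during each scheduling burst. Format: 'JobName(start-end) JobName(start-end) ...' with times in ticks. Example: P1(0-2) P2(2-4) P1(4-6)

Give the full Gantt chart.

Answer: P1(0-2) P2(2-4) P3(4-6) P4(6-8) P5(8-10) P1(10-12) P2(12-14) P1(14-16) P2(16-18) P1(18-20) P2(20-22) P1(22-23) P2(23-25) P2(25-27) P3(27-30) P4(30-33) P4(33-35) P5(35-38) P5(38-40) P4(40-43) P4(43-44) P5(44-47)

Derivation:
t=0-2: P1@Q0 runs 2, rem=7, I/O yield, promote→Q0. Q0=[P2,P3,P4,P5,P1] Q1=[] Q2=[]
t=2-4: P2@Q0 runs 2, rem=10, I/O yield, promote→Q0. Q0=[P3,P4,P5,P1,P2] Q1=[] Q2=[]
t=4-6: P3@Q0 runs 2, rem=3, quantum used, demote→Q1. Q0=[P4,P5,P1,P2] Q1=[P3] Q2=[]
t=6-8: P4@Q0 runs 2, rem=9, quantum used, demote→Q1. Q0=[P5,P1,P2] Q1=[P3,P4] Q2=[]
t=8-10: P5@Q0 runs 2, rem=8, quantum used, demote→Q1. Q0=[P1,P2] Q1=[P3,P4,P5] Q2=[]
t=10-12: P1@Q0 runs 2, rem=5, I/O yield, promote→Q0. Q0=[P2,P1] Q1=[P3,P4,P5] Q2=[]
t=12-14: P2@Q0 runs 2, rem=8, I/O yield, promote→Q0. Q0=[P1,P2] Q1=[P3,P4,P5] Q2=[]
t=14-16: P1@Q0 runs 2, rem=3, I/O yield, promote→Q0. Q0=[P2,P1] Q1=[P3,P4,P5] Q2=[]
t=16-18: P2@Q0 runs 2, rem=6, I/O yield, promote→Q0. Q0=[P1,P2] Q1=[P3,P4,P5] Q2=[]
t=18-20: P1@Q0 runs 2, rem=1, I/O yield, promote→Q0. Q0=[P2,P1] Q1=[P3,P4,P5] Q2=[]
t=20-22: P2@Q0 runs 2, rem=4, I/O yield, promote→Q0. Q0=[P1,P2] Q1=[P3,P4,P5] Q2=[]
t=22-23: P1@Q0 runs 1, rem=0, completes. Q0=[P2] Q1=[P3,P4,P5] Q2=[]
t=23-25: P2@Q0 runs 2, rem=2, I/O yield, promote→Q0. Q0=[P2] Q1=[P3,P4,P5] Q2=[]
t=25-27: P2@Q0 runs 2, rem=0, completes. Q0=[] Q1=[P3,P4,P5] Q2=[]
t=27-30: P3@Q1 runs 3, rem=0, completes. Q0=[] Q1=[P4,P5] Q2=[]
t=30-33: P4@Q1 runs 3, rem=6, I/O yield, promote→Q0. Q0=[P4] Q1=[P5] Q2=[]
t=33-35: P4@Q0 runs 2, rem=4, quantum used, demote→Q1. Q0=[] Q1=[P5,P4] Q2=[]
t=35-38: P5@Q1 runs 3, rem=5, I/O yield, promote→Q0. Q0=[P5] Q1=[P4] Q2=[]
t=38-40: P5@Q0 runs 2, rem=3, quantum used, demote→Q1. Q0=[] Q1=[P4,P5] Q2=[]
t=40-43: P4@Q1 runs 3, rem=1, I/O yield, promote→Q0. Q0=[P4] Q1=[P5] Q2=[]
t=43-44: P4@Q0 runs 1, rem=0, completes. Q0=[] Q1=[P5] Q2=[]
t=44-47: P5@Q1 runs 3, rem=0, completes. Q0=[] Q1=[] Q2=[]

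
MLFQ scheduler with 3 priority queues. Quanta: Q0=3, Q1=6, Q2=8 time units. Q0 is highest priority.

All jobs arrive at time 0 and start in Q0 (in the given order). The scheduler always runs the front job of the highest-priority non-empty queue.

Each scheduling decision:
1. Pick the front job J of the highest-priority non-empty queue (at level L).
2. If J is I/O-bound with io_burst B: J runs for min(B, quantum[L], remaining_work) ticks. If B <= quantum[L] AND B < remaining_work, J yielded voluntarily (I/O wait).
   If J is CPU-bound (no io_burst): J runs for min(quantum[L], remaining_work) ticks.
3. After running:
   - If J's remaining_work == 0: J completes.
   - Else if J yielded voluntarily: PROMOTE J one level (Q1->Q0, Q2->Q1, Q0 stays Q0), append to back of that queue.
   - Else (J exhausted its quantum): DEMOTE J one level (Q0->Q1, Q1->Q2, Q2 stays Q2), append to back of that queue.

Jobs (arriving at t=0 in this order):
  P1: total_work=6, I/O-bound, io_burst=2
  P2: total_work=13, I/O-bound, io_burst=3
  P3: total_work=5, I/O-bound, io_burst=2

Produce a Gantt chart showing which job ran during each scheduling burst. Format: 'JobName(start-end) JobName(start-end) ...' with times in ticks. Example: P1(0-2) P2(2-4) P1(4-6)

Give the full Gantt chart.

Answer: P1(0-2) P2(2-5) P3(5-7) P1(7-9) P2(9-12) P3(12-14) P1(14-16) P2(16-19) P3(19-20) P2(20-23) P2(23-24)

Derivation:
t=0-2: P1@Q0 runs 2, rem=4, I/O yield, promote→Q0. Q0=[P2,P3,P1] Q1=[] Q2=[]
t=2-5: P2@Q0 runs 3, rem=10, I/O yield, promote→Q0. Q0=[P3,P1,P2] Q1=[] Q2=[]
t=5-7: P3@Q0 runs 2, rem=3, I/O yield, promote→Q0. Q0=[P1,P2,P3] Q1=[] Q2=[]
t=7-9: P1@Q0 runs 2, rem=2, I/O yield, promote→Q0. Q0=[P2,P3,P1] Q1=[] Q2=[]
t=9-12: P2@Q0 runs 3, rem=7, I/O yield, promote→Q0. Q0=[P3,P1,P2] Q1=[] Q2=[]
t=12-14: P3@Q0 runs 2, rem=1, I/O yield, promote→Q0. Q0=[P1,P2,P3] Q1=[] Q2=[]
t=14-16: P1@Q0 runs 2, rem=0, completes. Q0=[P2,P3] Q1=[] Q2=[]
t=16-19: P2@Q0 runs 3, rem=4, I/O yield, promote→Q0. Q0=[P3,P2] Q1=[] Q2=[]
t=19-20: P3@Q0 runs 1, rem=0, completes. Q0=[P2] Q1=[] Q2=[]
t=20-23: P2@Q0 runs 3, rem=1, I/O yield, promote→Q0. Q0=[P2] Q1=[] Q2=[]
t=23-24: P2@Q0 runs 1, rem=0, completes. Q0=[] Q1=[] Q2=[]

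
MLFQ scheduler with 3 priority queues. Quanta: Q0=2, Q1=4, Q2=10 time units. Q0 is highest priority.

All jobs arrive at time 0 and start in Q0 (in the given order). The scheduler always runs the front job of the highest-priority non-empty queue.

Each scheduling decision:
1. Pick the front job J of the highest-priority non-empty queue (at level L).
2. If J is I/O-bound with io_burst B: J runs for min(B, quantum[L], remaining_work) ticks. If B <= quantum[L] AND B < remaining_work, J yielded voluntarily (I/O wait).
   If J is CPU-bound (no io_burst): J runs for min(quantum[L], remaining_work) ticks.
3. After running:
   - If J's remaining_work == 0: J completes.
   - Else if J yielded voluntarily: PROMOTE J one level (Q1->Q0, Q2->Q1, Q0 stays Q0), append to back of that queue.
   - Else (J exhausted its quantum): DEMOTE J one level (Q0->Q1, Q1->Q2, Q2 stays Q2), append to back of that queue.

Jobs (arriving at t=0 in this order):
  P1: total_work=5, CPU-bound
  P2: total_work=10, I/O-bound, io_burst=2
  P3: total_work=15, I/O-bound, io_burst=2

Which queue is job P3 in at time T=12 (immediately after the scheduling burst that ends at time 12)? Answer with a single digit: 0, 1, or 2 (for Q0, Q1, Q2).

Answer: 0

Derivation:
t=0-2: P1@Q0 runs 2, rem=3, quantum used, demote→Q1. Q0=[P2,P3] Q1=[P1] Q2=[]
t=2-4: P2@Q0 runs 2, rem=8, I/O yield, promote→Q0. Q0=[P3,P2] Q1=[P1] Q2=[]
t=4-6: P3@Q0 runs 2, rem=13, I/O yield, promote→Q0. Q0=[P2,P3] Q1=[P1] Q2=[]
t=6-8: P2@Q0 runs 2, rem=6, I/O yield, promote→Q0. Q0=[P3,P2] Q1=[P1] Q2=[]
t=8-10: P3@Q0 runs 2, rem=11, I/O yield, promote→Q0. Q0=[P2,P3] Q1=[P1] Q2=[]
t=10-12: P2@Q0 runs 2, rem=4, I/O yield, promote→Q0. Q0=[P3,P2] Q1=[P1] Q2=[]
t=12-14: P3@Q0 runs 2, rem=9, I/O yield, promote→Q0. Q0=[P2,P3] Q1=[P1] Q2=[]
t=14-16: P2@Q0 runs 2, rem=2, I/O yield, promote→Q0. Q0=[P3,P2] Q1=[P1] Q2=[]
t=16-18: P3@Q0 runs 2, rem=7, I/O yield, promote→Q0. Q0=[P2,P3] Q1=[P1] Q2=[]
t=18-20: P2@Q0 runs 2, rem=0, completes. Q0=[P3] Q1=[P1] Q2=[]
t=20-22: P3@Q0 runs 2, rem=5, I/O yield, promote→Q0. Q0=[P3] Q1=[P1] Q2=[]
t=22-24: P3@Q0 runs 2, rem=3, I/O yield, promote→Q0. Q0=[P3] Q1=[P1] Q2=[]
t=24-26: P3@Q0 runs 2, rem=1, I/O yield, promote→Q0. Q0=[P3] Q1=[P1] Q2=[]
t=26-27: P3@Q0 runs 1, rem=0, completes. Q0=[] Q1=[P1] Q2=[]
t=27-30: P1@Q1 runs 3, rem=0, completes. Q0=[] Q1=[] Q2=[]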